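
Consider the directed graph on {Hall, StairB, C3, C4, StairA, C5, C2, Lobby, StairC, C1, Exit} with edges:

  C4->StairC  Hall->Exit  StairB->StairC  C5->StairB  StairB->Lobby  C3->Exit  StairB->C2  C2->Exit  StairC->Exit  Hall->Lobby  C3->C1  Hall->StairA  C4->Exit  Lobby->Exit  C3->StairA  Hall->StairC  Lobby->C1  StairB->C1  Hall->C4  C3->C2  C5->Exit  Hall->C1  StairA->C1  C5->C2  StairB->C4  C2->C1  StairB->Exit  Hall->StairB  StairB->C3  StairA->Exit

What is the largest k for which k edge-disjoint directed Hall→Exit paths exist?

Assign every edge capacity 1; by Menger, the answer equals the max flow.
Path Hall→Exit (+1); total 1.
Path Hall→StairB→Exit (+1); total 2.
Path Hall→C4→Exit (+1); total 3.
Path Hall→StairA→Exit (+1); total 4.
Path Hall→Lobby→Exit (+1); total 5.
Path Hall→StairC→Exit (+1); total 6.
No residual Hall→Exit path; max flow = 6.
Certifying cut of size 6: {Hall→C4, Hall→Exit, Hall→Lobby, Hall→StairA, Hall→StairB, Hall→StairC}.

6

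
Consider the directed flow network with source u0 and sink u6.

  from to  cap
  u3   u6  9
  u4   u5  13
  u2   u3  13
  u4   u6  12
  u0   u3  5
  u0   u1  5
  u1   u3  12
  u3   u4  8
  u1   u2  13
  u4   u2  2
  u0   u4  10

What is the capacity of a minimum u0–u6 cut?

20

Augment u0→u3→u6: bottleneck 5, flow now 5.
Augment u0→u4→u6: bottleneck 10, flow now 15.
Augment u0→u1→u3→u6: bottleneck 4, flow now 19.
Augment u0→u1→u3→u4→u6: bottleneck 1, flow now 20.
No augmenting path remains; maximum flow = 20.
By max-flow min-cut, the minimum cut capacity equals the max flow.
In the residual graph, reachable from u0: {u0}.
Min-cut edges: u0→u1 (5), u0→u3 (5), u0→u4 (10); capacity 5 + 5 + 10 = 20.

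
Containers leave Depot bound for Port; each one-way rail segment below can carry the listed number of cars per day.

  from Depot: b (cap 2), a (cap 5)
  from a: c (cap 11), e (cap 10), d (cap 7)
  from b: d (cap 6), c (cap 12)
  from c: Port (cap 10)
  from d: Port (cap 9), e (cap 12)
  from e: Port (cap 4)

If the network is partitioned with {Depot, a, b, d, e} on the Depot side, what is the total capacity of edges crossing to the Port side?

36

Edges leaving {Depot, a, b, d, e}: a→c (11), b→c (12), d→Port (9), e→Port (4).
Cut capacity = 11 + 12 + 9 + 4 = 36.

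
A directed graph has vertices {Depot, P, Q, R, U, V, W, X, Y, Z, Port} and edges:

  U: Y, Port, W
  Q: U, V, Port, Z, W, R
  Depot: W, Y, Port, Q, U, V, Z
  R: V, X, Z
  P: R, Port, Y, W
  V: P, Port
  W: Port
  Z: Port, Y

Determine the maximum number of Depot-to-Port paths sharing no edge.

Assign every edge capacity 1; by Menger, the answer equals the max flow.
Path Depot→Port (+1); total 1.
Path Depot→Q→Port (+1); total 2.
Path Depot→U→Port (+1); total 3.
Path Depot→V→Port (+1); total 4.
Path Depot→W→Port (+1); total 5.
Path Depot→Z→Port (+1); total 6.
No residual Depot→Port path; max flow = 6.
Certifying cut of size 6: {Depot→Port, Depot→Q, Depot→U, Depot→V, Depot→W, Depot→Z}.

6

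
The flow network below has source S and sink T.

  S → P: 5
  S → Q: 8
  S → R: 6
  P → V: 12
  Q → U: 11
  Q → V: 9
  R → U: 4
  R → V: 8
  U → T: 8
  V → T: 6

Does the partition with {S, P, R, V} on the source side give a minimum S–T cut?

Given cut capacity: 8 + 4 + 6 = 18.
Augment S→P→V→T: bottleneck 5, flow now 5.
Augment S→Q→U→T: bottleneck 8, flow now 13.
Augment S→R→V→T: bottleneck 1, flow now 14.
No augmenting path remains; maximum flow = 14.
In the residual graph, reachable from S: {S, P, Q, R, U, V}.
Min-cut edges: U→T (8), V→T (6); capacity 8 + 6 = 14.
Cut capacity 18 exceeds the max flow 14, so it is not minimum.

No — its capacity is 18, but the minimum cut has capacity 14.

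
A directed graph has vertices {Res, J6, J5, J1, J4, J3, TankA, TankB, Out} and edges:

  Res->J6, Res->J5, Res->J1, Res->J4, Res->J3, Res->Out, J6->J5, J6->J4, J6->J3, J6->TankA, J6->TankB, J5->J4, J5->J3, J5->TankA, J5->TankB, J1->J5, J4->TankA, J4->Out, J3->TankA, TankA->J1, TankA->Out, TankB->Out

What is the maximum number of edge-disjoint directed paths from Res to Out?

Assign every edge capacity 1; by Menger, the answer equals the max flow.
Path Res→Out (+1); total 1.
Path Res→J4→Out (+1); total 2.
Path Res→J6→TankA→Out (+1); total 3.
Path Res→J5→TankB→Out (+1); total 4.
No residual Res→Out path; max flow = 4.
Certifying cut of size 4: {J4→Out, Res→Out, TankA→Out, TankB→Out}.

4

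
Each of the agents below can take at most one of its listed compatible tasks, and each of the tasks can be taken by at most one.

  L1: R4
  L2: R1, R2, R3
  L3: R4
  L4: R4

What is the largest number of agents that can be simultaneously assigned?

Unit-capacity flow: source→left, listed edges, right→sink; max matching = max flow.
Augmenting path L1→R4 (+1); matched 1.
Augmenting path L2→R1 (+1); matched 2.
No augmenting path remains; maximum matching = 2.
König certificate: {L2, R4} is a vertex cover of size 2 (every listed pair touches it), so no matching can be larger.

2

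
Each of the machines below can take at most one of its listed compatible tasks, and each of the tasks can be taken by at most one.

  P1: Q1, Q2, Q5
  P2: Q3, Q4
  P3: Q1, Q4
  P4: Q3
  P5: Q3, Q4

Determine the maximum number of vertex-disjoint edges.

4

Unit-capacity flow: source→left, listed edges, right→sink; max matching = max flow.
Augmenting path P1→Q1 (+1); matched 1.
Augmenting path P2→Q3 (+1); matched 2.
Augmenting path P3→Q4 (+1); matched 3.
Augmenting path P5→Q4→P3→Q1→P1→Q2 (+1); matched 4.
No augmenting path remains; maximum matching = 4.
König certificate: {P1, P3, Q3, Q4} is a vertex cover of size 4 (every listed pair touches it), so no matching can be larger.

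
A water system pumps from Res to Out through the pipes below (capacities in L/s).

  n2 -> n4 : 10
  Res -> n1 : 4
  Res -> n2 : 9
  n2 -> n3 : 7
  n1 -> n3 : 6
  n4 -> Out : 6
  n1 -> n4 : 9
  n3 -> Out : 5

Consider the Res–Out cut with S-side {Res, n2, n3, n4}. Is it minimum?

Given cut capacity: 4 + 5 + 6 = 15.
Augment Res→n1→n3→Out: bottleneck 4, flow now 4.
Augment Res→n2→n3→Out: bottleneck 1, flow now 5.
Augment Res→n2→n4→Out: bottleneck 6, flow now 11.
No augmenting path remains; maximum flow = 11.
In the residual graph, reachable from Res: {Res, n1, n2, n3, n4}.
Min-cut edges: n3→Out (5), n4→Out (6); capacity 5 + 6 = 11.
Cut capacity 15 exceeds the max flow 11, so it is not minimum.

No — its capacity is 15, but the minimum cut has capacity 11.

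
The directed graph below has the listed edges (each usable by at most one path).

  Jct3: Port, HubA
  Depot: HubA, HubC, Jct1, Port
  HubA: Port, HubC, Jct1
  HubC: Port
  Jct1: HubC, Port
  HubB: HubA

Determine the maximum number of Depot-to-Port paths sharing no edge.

Assign every edge capacity 1; by Menger, the answer equals the max flow.
Path Depot→Port (+1); total 1.
Path Depot→HubA→Port (+1); total 2.
Path Depot→Jct1→Port (+1); total 3.
Path Depot→HubC→Port (+1); total 4.
No residual Depot→Port path; max flow = 4.
Certifying cut of size 4: {Depot→HubA, Depot→HubC, Depot→Jct1, Depot→Port}.

4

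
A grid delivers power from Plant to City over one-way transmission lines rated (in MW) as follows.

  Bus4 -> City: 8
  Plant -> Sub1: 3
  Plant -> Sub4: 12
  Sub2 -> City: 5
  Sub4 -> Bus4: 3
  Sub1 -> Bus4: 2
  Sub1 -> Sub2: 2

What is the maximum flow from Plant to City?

Augment Plant→Sub4→Bus4→City: bottleneck 3, flow now 3.
Augment Plant→Sub1→Bus4→City: bottleneck 2, flow now 5.
Augment Plant→Sub1→Sub2→City: bottleneck 1, flow now 6.
No augmenting path remains; maximum flow = 6.
In the residual graph, reachable from Plant: {Plant, Sub4}.
Min-cut edges: Plant→Sub1 (3), Sub4→Bus4 (3); capacity 3 + 3 = 6.
This cut is saturated, so no flow can exceed 6.

6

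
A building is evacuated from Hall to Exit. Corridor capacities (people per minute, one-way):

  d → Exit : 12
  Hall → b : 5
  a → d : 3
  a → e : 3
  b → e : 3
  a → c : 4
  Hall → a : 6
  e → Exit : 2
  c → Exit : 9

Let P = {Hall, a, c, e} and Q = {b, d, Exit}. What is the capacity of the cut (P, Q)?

19

Edges leaving {Hall, a, c, e}: Hall→b (5), a→d (3), c→Exit (9), e→Exit (2).
Cut capacity = 5 + 3 + 9 + 2 = 19.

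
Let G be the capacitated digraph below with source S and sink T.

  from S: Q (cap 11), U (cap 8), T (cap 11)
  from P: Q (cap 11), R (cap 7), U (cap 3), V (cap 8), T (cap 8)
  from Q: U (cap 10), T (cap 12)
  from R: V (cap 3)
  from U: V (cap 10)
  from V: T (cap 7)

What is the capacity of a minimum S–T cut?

Augment S→T: bottleneck 11, flow now 11.
Augment S→Q→T: bottleneck 11, flow now 22.
Augment S→U→V→T: bottleneck 7, flow now 29.
No augmenting path remains; maximum flow = 29.
By max-flow min-cut, the minimum cut capacity equals the max flow.
In the residual graph, reachable from S: {S, U, V}.
Min-cut edges: S→Q (11), S→T (11), V→T (7); capacity 11 + 11 + 7 = 29.

29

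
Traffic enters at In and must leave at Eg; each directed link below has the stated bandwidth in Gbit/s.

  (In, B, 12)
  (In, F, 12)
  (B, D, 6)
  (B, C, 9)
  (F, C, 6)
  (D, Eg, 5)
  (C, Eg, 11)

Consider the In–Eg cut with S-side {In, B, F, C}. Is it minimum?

Given cut capacity: 6 + 11 = 17.
Augment In→B→D→Eg: bottleneck 5, flow now 5.
Augment In→B→C→Eg: bottleneck 7, flow now 12.
Augment In→F→C→Eg: bottleneck 4, flow now 16.
No augmenting path remains; maximum flow = 16.
In the residual graph, reachable from In: {In, B, F, D, C}.
Min-cut edges: D→Eg (5), C→Eg (11); capacity 5 + 11 = 16.
Cut capacity 17 exceeds the max flow 16, so it is not minimum.

No — its capacity is 17, but the minimum cut has capacity 16.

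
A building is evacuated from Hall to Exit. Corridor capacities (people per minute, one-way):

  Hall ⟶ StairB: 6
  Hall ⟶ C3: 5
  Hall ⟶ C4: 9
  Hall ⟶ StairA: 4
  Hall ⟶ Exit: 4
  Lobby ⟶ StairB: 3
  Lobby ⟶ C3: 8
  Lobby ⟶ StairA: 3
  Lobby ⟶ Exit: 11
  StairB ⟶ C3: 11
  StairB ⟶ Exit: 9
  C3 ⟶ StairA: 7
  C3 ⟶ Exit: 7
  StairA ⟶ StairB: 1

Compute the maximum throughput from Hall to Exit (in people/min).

16

Augment Hall→Exit: bottleneck 4, flow now 4.
Augment Hall→StairB→Exit: bottleneck 6, flow now 10.
Augment Hall→C3→Exit: bottleneck 5, flow now 15.
Augment Hall→StairA→StairB→Exit: bottleneck 1, flow now 16.
No augmenting path remains; maximum flow = 16.
In the residual graph, reachable from Hall: {Hall, C4, StairA}.
Min-cut edges: Hall→StairB (6), Hall→C3 (5), Hall→Exit (4), StairA→StairB (1); capacity 6 + 5 + 4 + 1 = 16.
This cut is saturated, so no flow can exceed 16.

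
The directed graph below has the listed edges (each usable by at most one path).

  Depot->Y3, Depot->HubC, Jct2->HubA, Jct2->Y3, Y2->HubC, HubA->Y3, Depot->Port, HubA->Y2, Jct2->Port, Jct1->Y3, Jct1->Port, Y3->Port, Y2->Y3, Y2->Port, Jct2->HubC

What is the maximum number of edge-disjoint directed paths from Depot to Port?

2

Assign every edge capacity 1; by Menger, the answer equals the max flow.
Path Depot→Port (+1); total 1.
Path Depot→Y3→Port (+1); total 2.
No residual Depot→Port path; max flow = 2.
Certifying cut of size 2: {Depot→Port, Depot→Y3}.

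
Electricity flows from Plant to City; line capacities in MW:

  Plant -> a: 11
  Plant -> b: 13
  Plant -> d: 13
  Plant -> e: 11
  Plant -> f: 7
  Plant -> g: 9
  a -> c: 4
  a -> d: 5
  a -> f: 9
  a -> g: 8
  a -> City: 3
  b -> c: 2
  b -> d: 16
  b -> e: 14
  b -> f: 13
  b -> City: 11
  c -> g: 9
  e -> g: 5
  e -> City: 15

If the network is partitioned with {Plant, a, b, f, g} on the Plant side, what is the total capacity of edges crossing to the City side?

79

Edges leaving {Plant, a, b, f, g}: Plant→d (13), Plant→e (11), a→c (4), a→d (5), a→City (3), b→c (2), b→d (16), b→e (14), b→City (11).
Cut capacity = 13 + 11 + 4 + 5 + 3 + 2 + 16 + 14 + 11 = 79.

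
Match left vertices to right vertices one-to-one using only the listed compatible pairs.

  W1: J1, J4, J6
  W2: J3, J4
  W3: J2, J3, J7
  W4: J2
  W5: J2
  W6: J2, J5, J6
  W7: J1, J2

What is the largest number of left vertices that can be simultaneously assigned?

6

Unit-capacity flow: source→left, listed edges, right→sink; max matching = max flow.
Augmenting path W1→J1 (+1); matched 1.
Augmenting path W2→J3 (+1); matched 2.
Augmenting path W3→J2 (+1); matched 3.
Augmenting path W6→J5 (+1); matched 4.
Augmenting path W4→J2→W3→J7 (+1); matched 5.
Augmenting path W7→J1→W1→J4 (+1); matched 6.
No augmenting path remains; maximum matching = 6.
König certificate: {W1, W2, W3, W6, W7, J2} is a vertex cover of size 6 (every listed pair touches it), so no matching can be larger.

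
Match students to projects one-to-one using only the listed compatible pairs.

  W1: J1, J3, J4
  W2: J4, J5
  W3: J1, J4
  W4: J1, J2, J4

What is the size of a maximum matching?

Unit-capacity flow: source→left, listed edges, right→sink; max matching = max flow.
Augmenting path W1→J1 (+1); matched 1.
Augmenting path W2→J4 (+1); matched 2.
Augmenting path W4→J2 (+1); matched 3.
Augmenting path W3→J1→W1→J3 (+1); matched 4.
No augmenting path remains; maximum matching = 4.
König certificate: {W1, W2, W3, W4} is a vertex cover of size 4 (every listed pair touches it), so no matching can be larger.

4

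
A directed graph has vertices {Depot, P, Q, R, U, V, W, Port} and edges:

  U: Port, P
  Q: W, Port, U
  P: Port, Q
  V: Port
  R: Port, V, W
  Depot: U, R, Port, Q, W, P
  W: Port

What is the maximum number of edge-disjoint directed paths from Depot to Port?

Assign every edge capacity 1; by Menger, the answer equals the max flow.
Path Depot→Port (+1); total 1.
Path Depot→P→Port (+1); total 2.
Path Depot→Q→Port (+1); total 3.
Path Depot→R→Port (+1); total 4.
Path Depot→U→Port (+1); total 5.
Path Depot→W→Port (+1); total 6.
No residual Depot→Port path; max flow = 6.
Certifying cut of size 6: {Depot→P, Depot→Port, Depot→Q, Depot→R, Depot→U, Depot→W}.

6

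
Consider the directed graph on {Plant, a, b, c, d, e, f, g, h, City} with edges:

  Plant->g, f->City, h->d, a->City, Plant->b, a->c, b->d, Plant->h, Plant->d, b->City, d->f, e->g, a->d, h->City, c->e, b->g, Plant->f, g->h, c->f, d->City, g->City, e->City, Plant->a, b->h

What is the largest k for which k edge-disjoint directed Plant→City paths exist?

6

Assign every edge capacity 1; by Menger, the answer equals the max flow.
Path Plant→a→City (+1); total 1.
Path Plant→b→City (+1); total 2.
Path Plant→d→City (+1); total 3.
Path Plant→f→City (+1); total 4.
Path Plant→g→City (+1); total 5.
Path Plant→h→City (+1); total 6.
No residual Plant→City path; max flow = 6.
Certifying cut of size 6: {Plant→a, Plant→b, Plant→d, Plant→f, Plant→g, Plant→h}.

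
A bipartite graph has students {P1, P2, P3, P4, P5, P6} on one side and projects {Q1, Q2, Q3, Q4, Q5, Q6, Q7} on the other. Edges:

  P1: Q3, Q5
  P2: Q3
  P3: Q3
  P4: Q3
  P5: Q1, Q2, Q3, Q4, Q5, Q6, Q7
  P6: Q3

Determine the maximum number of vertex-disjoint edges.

3

Unit-capacity flow: source→left, listed edges, right→sink; max matching = max flow.
Augmenting path P1→Q3 (+1); matched 1.
Augmenting path P5→Q1 (+1); matched 2.
Augmenting path P2→Q3→P1→Q5 (+1); matched 3.
No augmenting path remains; maximum matching = 3.
König certificate: {P1, P5, Q3} is a vertex cover of size 3 (every listed pair touches it), so no matching can be larger.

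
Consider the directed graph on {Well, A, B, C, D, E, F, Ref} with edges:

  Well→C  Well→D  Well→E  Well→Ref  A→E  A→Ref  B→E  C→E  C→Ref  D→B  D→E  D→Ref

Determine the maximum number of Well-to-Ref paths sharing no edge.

3

Assign every edge capacity 1; by Menger, the answer equals the max flow.
Path Well→Ref (+1); total 1.
Path Well→C→Ref (+1); total 2.
Path Well→D→Ref (+1); total 3.
No residual Well→Ref path; max flow = 3.
Certifying cut of size 3: {Well→C, Well→D, Well→Ref}.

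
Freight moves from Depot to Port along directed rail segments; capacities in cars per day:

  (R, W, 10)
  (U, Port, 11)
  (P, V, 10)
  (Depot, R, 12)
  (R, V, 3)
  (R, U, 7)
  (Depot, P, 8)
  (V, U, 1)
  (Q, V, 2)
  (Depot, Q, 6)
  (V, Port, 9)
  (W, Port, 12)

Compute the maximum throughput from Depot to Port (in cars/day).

Augment Depot→P→V→Port: bottleneck 8, flow now 8.
Augment Depot→Q→V→Port: bottleneck 1, flow now 9.
Augment Depot→R→U→Port: bottleneck 7, flow now 16.
Augment Depot→R→W→Port: bottleneck 5, flow now 21.
Augment Depot→Q→V→U→Port: bottleneck 1, flow now 22.
No augmenting path remains; maximum flow = 22.
In the residual graph, reachable from Depot: {Depot, Q}.
Min-cut edges: Depot→P (8), Depot→R (12), Q→V (2); capacity 8 + 12 + 2 = 22.
This cut is saturated, so no flow can exceed 22.

22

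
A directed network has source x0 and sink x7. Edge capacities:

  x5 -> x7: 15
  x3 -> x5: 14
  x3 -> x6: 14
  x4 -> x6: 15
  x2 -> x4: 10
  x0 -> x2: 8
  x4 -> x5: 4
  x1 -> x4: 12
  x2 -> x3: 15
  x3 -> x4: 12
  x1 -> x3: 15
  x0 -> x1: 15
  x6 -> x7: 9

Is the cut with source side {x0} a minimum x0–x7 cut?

Yes — it is a minimum cut (capacity 23).

Given cut capacity: 15 + 8 = 23.
Augment x0→x1→x3→x5→x7: bottleneck 14, flow now 14.
Augment x0→x1→x3→x6→x7: bottleneck 1, flow now 15.
Augment x0→x2→x3→x6→x7: bottleneck 8, flow now 23.
No augmenting path remains; maximum flow = 23.
Cut capacity 23 equals the max flow, so it is a minimum cut.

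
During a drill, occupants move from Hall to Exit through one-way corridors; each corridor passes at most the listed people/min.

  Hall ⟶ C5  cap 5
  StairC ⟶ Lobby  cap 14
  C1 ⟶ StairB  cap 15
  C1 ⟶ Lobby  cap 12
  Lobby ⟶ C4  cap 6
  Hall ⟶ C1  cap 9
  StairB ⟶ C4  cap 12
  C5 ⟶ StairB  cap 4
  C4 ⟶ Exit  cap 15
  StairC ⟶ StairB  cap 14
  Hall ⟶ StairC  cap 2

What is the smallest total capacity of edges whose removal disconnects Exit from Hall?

Augment Hall→C5→StairB→C4→Exit: bottleneck 4, flow now 4.
Augment Hall→C1→Lobby→C4→Exit: bottleneck 6, flow now 10.
Augment Hall→C1→StairB→C4→Exit: bottleneck 3, flow now 13.
Augment Hall→StairC→StairB→C4→Exit: bottleneck 2, flow now 15.
No augmenting path remains; maximum flow = 15.
By max-flow min-cut, the minimum cut capacity equals the max flow.
In the residual graph, reachable from Hall: {Hall, C5}.
Min-cut edges: Hall→C1 (9), Hall→StairC (2), C5→StairB (4); capacity 9 + 2 + 4 = 15.

15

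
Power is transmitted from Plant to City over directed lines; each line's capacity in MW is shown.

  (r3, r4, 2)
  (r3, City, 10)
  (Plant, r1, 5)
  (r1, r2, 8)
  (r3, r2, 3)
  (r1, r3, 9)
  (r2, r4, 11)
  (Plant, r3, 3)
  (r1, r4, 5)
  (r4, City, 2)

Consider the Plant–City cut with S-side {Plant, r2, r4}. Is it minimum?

No — its capacity is 10, but the minimum cut has capacity 8.

Given cut capacity: 5 + 3 + 2 = 10.
Augment Plant→r3→City: bottleneck 3, flow now 3.
Augment Plant→r1→r3→City: bottleneck 5, flow now 8.
No augmenting path remains; maximum flow = 8.
In the residual graph, reachable from Plant: {Plant}.
Min-cut edges: Plant→r1 (5), Plant→r3 (3); capacity 5 + 3 = 8.
Cut capacity 10 exceeds the max flow 8, so it is not minimum.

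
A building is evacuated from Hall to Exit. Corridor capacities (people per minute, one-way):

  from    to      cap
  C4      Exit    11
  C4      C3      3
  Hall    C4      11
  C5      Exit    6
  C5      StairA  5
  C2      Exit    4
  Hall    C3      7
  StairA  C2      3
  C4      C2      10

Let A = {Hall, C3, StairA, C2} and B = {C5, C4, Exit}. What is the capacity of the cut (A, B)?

Edges leaving {Hall, C3, StairA, C2}: Hall→C4 (11), C2→Exit (4).
Cut capacity = 11 + 4 = 15.

15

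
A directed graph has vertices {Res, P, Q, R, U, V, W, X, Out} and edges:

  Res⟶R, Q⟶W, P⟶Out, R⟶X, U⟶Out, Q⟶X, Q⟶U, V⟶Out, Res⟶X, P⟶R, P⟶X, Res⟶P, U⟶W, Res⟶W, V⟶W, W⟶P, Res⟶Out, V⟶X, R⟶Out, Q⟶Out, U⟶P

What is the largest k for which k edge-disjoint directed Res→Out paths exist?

3

Assign every edge capacity 1; by Menger, the answer equals the max flow.
Path Res→Out (+1); total 1.
Path Res→P→Out (+1); total 2.
Path Res→R→Out (+1); total 3.
No residual Res→Out path; max flow = 3.
Certifying cut of size 3: {P→Out, R→Out, Res→Out}.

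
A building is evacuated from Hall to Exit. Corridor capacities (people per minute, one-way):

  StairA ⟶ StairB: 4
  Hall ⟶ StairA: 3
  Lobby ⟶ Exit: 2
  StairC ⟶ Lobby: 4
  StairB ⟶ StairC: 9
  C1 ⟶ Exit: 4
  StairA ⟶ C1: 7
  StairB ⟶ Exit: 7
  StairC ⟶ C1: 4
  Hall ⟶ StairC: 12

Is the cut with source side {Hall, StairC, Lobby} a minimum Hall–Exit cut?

Given cut capacity: 3 + 4 + 2 = 9.
Augment Hall→StairC→Lobby→Exit: bottleneck 2, flow now 2.
Augment Hall→StairC→C1→Exit: bottleneck 4, flow now 6.
Augment Hall→StairA→StairB→Exit: bottleneck 3, flow now 9.
No augmenting path remains; maximum flow = 9.
Cut capacity 9 equals the max flow, so it is a minimum cut.

Yes — it is a minimum cut (capacity 9).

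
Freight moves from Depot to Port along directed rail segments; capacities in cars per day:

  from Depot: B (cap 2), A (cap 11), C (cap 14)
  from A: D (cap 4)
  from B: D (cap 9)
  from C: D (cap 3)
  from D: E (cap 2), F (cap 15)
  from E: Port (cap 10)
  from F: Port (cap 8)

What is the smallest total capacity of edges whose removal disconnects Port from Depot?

Augment Depot→A→D→E→Port: bottleneck 2, flow now 2.
Augment Depot→A→D→F→Port: bottleneck 2, flow now 4.
Augment Depot→B→D→F→Port: bottleneck 2, flow now 6.
Augment Depot→C→D→F→Port: bottleneck 3, flow now 9.
No augmenting path remains; maximum flow = 9.
By max-flow min-cut, the minimum cut capacity equals the max flow.
In the residual graph, reachable from Depot: {Depot, A, C}.
Min-cut edges: Depot→B (2), A→D (4), C→D (3); capacity 2 + 4 + 3 = 9.

9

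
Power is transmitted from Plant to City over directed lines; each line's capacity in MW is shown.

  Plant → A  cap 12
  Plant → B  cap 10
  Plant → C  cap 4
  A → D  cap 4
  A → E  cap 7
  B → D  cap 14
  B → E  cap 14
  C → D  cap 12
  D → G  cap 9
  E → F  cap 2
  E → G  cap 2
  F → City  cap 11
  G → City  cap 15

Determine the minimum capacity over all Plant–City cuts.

13

Augment Plant→A→D→G→City: bottleneck 4, flow now 4.
Augment Plant→A→E→F→City: bottleneck 2, flow now 6.
Augment Plant→A→E→G→City: bottleneck 2, flow now 8.
Augment Plant→B→D→G→City: bottleneck 5, flow now 13.
No augmenting path remains; maximum flow = 13.
By max-flow min-cut, the minimum cut capacity equals the max flow.
In the residual graph, reachable from Plant: {Plant, A, B, C, D, E}.
Min-cut edges: D→G (9), E→F (2), E→G (2); capacity 9 + 2 + 2 = 13.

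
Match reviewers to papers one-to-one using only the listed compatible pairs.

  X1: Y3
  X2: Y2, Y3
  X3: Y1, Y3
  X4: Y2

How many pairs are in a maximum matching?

3

Unit-capacity flow: source→left, listed edges, right→sink; max matching = max flow.
Augmenting path X1→Y3 (+1); matched 1.
Augmenting path X2→Y2 (+1); matched 2.
Augmenting path X3→Y1 (+1); matched 3.
No augmenting path remains; maximum matching = 3.
König certificate: {X3, Y2, Y3} is a vertex cover of size 3 (every listed pair touches it), so no matching can be larger.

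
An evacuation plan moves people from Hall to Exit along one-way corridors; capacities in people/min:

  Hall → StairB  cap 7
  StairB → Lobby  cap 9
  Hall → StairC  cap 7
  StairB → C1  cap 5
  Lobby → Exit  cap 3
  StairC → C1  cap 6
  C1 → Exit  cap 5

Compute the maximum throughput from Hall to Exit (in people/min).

Augment Hall→StairB→Lobby→Exit: bottleneck 3, flow now 3.
Augment Hall→StairB→C1→Exit: bottleneck 4, flow now 7.
Augment Hall→StairC→C1→Exit: bottleneck 1, flow now 8.
No augmenting path remains; maximum flow = 8.
In the residual graph, reachable from Hall: {Hall, StairB, StairC, Lobby, C1}.
Min-cut edges: Lobby→Exit (3), C1→Exit (5); capacity 3 + 5 = 8.
This cut is saturated, so no flow can exceed 8.

8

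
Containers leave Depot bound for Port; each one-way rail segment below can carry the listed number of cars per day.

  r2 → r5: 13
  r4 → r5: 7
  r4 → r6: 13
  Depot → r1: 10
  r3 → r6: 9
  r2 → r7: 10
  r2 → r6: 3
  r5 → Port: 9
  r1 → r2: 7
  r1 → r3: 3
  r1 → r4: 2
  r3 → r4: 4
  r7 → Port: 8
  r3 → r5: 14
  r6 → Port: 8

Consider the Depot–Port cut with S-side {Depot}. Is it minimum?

Given cut capacity: 10 = 10.
Augment Depot→r1→r2→r5→Port: bottleneck 7, flow now 7.
Augment Depot→r1→r3→r5→Port: bottleneck 2, flow now 9.
Augment Depot→r1→r3→r6→Port: bottleneck 1, flow now 10.
No augmenting path remains; maximum flow = 10.
Cut capacity 10 equals the max flow, so it is a minimum cut.

Yes — it is a minimum cut (capacity 10).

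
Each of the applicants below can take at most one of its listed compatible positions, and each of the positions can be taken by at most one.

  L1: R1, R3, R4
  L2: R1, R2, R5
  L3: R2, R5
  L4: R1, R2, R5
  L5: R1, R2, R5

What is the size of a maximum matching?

4

Unit-capacity flow: source→left, listed edges, right→sink; max matching = max flow.
Augmenting path L1→R1 (+1); matched 1.
Augmenting path L2→R2 (+1); matched 2.
Augmenting path L3→R5 (+1); matched 3.
Augmenting path L4→R1→L1→R3 (+1); matched 4.
No augmenting path remains; maximum matching = 4.
König certificate: {L1, R1, R2, R5} is a vertex cover of size 4 (every listed pair touches it), so no matching can be larger.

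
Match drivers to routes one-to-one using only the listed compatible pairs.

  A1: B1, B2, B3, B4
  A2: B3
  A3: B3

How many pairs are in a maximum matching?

Unit-capacity flow: source→left, listed edges, right→sink; max matching = max flow.
Augmenting path A1→B1 (+1); matched 1.
Augmenting path A2→B3 (+1); matched 2.
No augmenting path remains; maximum matching = 2.
König certificate: {A1, B3} is a vertex cover of size 2 (every listed pair touches it), so no matching can be larger.

2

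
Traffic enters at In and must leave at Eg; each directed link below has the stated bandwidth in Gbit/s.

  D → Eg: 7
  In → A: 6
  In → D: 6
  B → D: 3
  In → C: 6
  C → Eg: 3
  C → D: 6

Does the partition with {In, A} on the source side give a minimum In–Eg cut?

Given cut capacity: 6 + 6 = 12.
Augment In→C→Eg: bottleneck 3, flow now 3.
Augment In→D→Eg: bottleneck 6, flow now 9.
Augment In→C→D→Eg: bottleneck 1, flow now 10.
No augmenting path remains; maximum flow = 10.
In the residual graph, reachable from In: {In, A, C, D}.
Min-cut edges: C→Eg (3), D→Eg (7); capacity 3 + 7 = 10.
Cut capacity 12 exceeds the max flow 10, so it is not minimum.

No — its capacity is 12, but the minimum cut has capacity 10.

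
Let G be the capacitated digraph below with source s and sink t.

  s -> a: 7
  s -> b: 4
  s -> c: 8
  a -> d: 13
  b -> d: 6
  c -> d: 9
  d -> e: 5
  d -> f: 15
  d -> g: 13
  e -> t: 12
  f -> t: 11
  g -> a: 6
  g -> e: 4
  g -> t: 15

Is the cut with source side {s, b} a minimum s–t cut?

Given cut capacity: 7 + 8 + 6 = 21.
Augment s→a→d→e→t: bottleneck 5, flow now 5.
Augment s→a→d→f→t: bottleneck 2, flow now 7.
Augment s→b→d→f→t: bottleneck 4, flow now 11.
Augment s→c→d→f→t: bottleneck 5, flow now 16.
Augment s→c→d→g→t: bottleneck 3, flow now 19.
No augmenting path remains; maximum flow = 19.
In the residual graph, reachable from s: {s}.
Min-cut edges: s→a (7), s→b (4), s→c (8); capacity 7 + 4 + 8 = 19.
Cut capacity 21 exceeds the max flow 19, so it is not minimum.

No — its capacity is 21, but the minimum cut has capacity 19.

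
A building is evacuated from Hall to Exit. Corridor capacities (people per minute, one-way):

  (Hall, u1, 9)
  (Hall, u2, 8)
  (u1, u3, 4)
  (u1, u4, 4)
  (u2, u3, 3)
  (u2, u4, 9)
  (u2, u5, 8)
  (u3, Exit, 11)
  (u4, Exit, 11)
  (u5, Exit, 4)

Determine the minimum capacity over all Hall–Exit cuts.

Augment Hall→u1→u3→Exit: bottleneck 4, flow now 4.
Augment Hall→u1→u4→Exit: bottleneck 4, flow now 8.
Augment Hall→u2→u3→Exit: bottleneck 3, flow now 11.
Augment Hall→u2→u4→Exit: bottleneck 5, flow now 16.
No augmenting path remains; maximum flow = 16.
By max-flow min-cut, the minimum cut capacity equals the max flow.
In the residual graph, reachable from Hall: {Hall, u1}.
Min-cut edges: Hall→u2 (8), u1→u3 (4), u1→u4 (4); capacity 8 + 4 + 4 = 16.

16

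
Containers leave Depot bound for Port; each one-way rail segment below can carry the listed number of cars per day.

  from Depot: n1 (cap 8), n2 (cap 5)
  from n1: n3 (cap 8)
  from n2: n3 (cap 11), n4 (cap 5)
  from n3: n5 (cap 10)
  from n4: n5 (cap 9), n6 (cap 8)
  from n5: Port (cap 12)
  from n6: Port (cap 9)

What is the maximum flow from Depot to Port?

Augment Depot→n1→n3→n5→Port: bottleneck 8, flow now 8.
Augment Depot→n2→n3→n5→Port: bottleneck 2, flow now 10.
Augment Depot→n2→n4→n5→Port: bottleneck 2, flow now 12.
Augment Depot→n2→n4→n6→Port: bottleneck 1, flow now 13.
No augmenting path remains; maximum flow = 13.
In the residual graph, reachable from Depot: {Depot}.
Min-cut edges: Depot→n1 (8), Depot→n2 (5); capacity 8 + 5 = 13.
This cut is saturated, so no flow can exceed 13.

13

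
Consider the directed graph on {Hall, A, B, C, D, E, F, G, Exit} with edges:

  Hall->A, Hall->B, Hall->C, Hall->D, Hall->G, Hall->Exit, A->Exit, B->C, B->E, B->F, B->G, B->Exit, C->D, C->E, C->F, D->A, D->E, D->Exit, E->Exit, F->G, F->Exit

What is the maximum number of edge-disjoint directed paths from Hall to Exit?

Assign every edge capacity 1; by Menger, the answer equals the max flow.
Path Hall→Exit (+1); total 1.
Path Hall→A→Exit (+1); total 2.
Path Hall→B→Exit (+1); total 3.
Path Hall→D→Exit (+1); total 4.
Path Hall→C→E→Exit (+1); total 5.
No residual Hall→Exit path; max flow = 5.
Certifying cut of size 5: {Hall→A, Hall→B, Hall→C, Hall→D, Hall→Exit}.

5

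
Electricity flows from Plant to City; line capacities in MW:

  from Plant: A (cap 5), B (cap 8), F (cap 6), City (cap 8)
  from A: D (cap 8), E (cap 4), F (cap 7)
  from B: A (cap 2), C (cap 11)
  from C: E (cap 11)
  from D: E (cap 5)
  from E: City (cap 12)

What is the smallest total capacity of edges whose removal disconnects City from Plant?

Augment Plant→City: bottleneck 8, flow now 8.
Augment Plant→A→E→City: bottleneck 4, flow now 12.
Augment Plant→A→D→E→City: bottleneck 1, flow now 13.
Augment Plant→B→C→E→City: bottleneck 7, flow now 20.
No augmenting path remains; maximum flow = 20.
By max-flow min-cut, the minimum cut capacity equals the max flow.
In the residual graph, reachable from Plant: {Plant, A, B, C, D, E, F}.
Min-cut edges: Plant→City (8), E→City (12); capacity 8 + 12 = 20.

20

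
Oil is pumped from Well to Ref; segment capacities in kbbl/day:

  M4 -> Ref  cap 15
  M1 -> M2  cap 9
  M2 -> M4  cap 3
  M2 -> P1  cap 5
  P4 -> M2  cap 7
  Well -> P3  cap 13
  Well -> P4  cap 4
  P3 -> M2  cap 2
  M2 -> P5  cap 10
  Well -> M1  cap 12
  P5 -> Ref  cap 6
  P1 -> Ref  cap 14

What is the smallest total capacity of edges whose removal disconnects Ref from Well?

14

Augment Well→P3→M2→M4→Ref: bottleneck 2, flow now 2.
Augment Well→P4→M2→M4→Ref: bottleneck 1, flow now 3.
Augment Well→P4→M2→P5→Ref: bottleneck 3, flow now 6.
Augment Well→M1→M2→P5→Ref: bottleneck 3, flow now 9.
Augment Well→M1→M2→P1→Ref: bottleneck 5, flow now 14.
No augmenting path remains; maximum flow = 14.
By max-flow min-cut, the minimum cut capacity equals the max flow.
In the residual graph, reachable from Well: {Well, P3, P4, M1, M2, P5}.
Min-cut edges: M2→M4 (3), M2→P1 (5), P5→Ref (6); capacity 3 + 5 + 6 = 14.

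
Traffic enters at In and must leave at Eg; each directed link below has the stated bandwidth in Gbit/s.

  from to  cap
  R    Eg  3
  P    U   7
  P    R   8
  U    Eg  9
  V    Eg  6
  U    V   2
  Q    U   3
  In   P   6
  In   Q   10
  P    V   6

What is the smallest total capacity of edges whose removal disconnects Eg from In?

Augment In→P→R→Eg: bottleneck 3, flow now 3.
Augment In→P→U→Eg: bottleneck 3, flow now 6.
Augment In→Q→U→Eg: bottleneck 3, flow now 9.
No augmenting path remains; maximum flow = 9.
By max-flow min-cut, the minimum cut capacity equals the max flow.
In the residual graph, reachable from In: {In, Q}.
Min-cut edges: In→P (6), Q→U (3); capacity 6 + 3 = 9.

9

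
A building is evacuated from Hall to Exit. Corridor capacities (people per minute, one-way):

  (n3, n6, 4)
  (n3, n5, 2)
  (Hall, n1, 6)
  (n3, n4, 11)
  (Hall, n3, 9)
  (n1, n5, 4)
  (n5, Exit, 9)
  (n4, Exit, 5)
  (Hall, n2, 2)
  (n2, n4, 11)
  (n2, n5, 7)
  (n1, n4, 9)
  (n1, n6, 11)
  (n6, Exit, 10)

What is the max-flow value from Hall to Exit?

17

Augment Hall→n1→n4→Exit: bottleneck 5, flow now 5.
Augment Hall→n1→n5→Exit: bottleneck 1, flow now 6.
Augment Hall→n2→n5→Exit: bottleneck 2, flow now 8.
Augment Hall→n3→n5→Exit: bottleneck 2, flow now 10.
Augment Hall→n3→n6→Exit: bottleneck 4, flow now 14.
Augment Hall→n3→n4→n1→n5→Exit: bottleneck 3, flow now 17. (uses reverse residual edge)
No augmenting path remains; maximum flow = 17.
In the residual graph, reachable from Hall: {Hall}.
Min-cut edges: Hall→n1 (6), Hall→n2 (2), Hall→n3 (9); capacity 6 + 2 + 9 = 17.
This cut is saturated, so no flow can exceed 17.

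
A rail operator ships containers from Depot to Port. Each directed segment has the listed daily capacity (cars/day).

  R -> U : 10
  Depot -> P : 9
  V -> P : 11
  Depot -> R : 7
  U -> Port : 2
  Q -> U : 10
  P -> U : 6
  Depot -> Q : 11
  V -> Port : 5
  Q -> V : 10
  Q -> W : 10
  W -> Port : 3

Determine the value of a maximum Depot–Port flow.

10

Augment Depot→P→U→Port: bottleneck 2, flow now 2.
Augment Depot→Q→V→Port: bottleneck 5, flow now 7.
Augment Depot→Q→W→Port: bottleneck 3, flow now 10.
No augmenting path remains; maximum flow = 10.
In the residual graph, reachable from Depot: {Depot, P, Q, R, U, V, W}.
Min-cut edges: U→Port (2), V→Port (5), W→Port (3); capacity 2 + 5 + 3 = 10.
This cut is saturated, so no flow can exceed 10.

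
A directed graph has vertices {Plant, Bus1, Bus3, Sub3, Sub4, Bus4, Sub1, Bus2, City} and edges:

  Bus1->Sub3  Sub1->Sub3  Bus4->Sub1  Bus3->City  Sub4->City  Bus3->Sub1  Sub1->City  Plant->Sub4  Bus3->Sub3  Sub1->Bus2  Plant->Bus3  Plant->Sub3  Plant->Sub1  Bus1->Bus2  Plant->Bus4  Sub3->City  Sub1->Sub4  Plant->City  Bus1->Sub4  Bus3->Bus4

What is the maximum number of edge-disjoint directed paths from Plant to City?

5

Assign every edge capacity 1; by Menger, the answer equals the max flow.
Path Plant→City (+1); total 1.
Path Plant→Bus3→City (+1); total 2.
Path Plant→Sub3→City (+1); total 3.
Path Plant→Sub4→City (+1); total 4.
Path Plant→Sub1→City (+1); total 5.
No residual Plant→City path; max flow = 5.
Certifying cut of size 5: {Plant→Bus3, Plant→City, Sub1→City, Sub3→City, Sub4→City}.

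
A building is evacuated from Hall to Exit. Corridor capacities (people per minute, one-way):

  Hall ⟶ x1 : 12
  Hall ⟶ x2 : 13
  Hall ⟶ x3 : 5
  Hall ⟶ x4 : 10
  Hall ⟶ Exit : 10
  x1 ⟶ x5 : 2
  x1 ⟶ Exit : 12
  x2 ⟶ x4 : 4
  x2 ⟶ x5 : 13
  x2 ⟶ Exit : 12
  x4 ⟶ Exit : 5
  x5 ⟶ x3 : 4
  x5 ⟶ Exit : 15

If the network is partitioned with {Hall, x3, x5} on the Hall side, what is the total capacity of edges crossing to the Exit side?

Edges leaving {Hall, x3, x5}: Hall→x1 (12), Hall→x2 (13), Hall→x4 (10), Hall→Exit (10), x5→Exit (15).
Cut capacity = 12 + 13 + 10 + 10 + 15 = 60.

60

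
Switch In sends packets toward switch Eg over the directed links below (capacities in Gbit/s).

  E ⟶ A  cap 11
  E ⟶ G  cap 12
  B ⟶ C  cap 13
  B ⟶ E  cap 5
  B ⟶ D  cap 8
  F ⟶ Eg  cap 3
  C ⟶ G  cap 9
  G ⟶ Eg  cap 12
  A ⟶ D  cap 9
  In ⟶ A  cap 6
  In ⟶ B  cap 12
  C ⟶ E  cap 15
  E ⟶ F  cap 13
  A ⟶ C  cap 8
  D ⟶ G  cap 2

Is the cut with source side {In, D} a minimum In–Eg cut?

Given cut capacity: 6 + 12 + 2 = 20.
Augment In→A→C→G→Eg: bottleneck 6, flow now 6.
Augment In→B→C→G→Eg: bottleneck 3, flow now 9.
Augment In→B→D→G→Eg: bottleneck 2, flow now 11.
Augment In→B→E→F→Eg: bottleneck 3, flow now 14.
Augment In→B→E→G→Eg: bottleneck 1, flow now 15.
No augmenting path remains; maximum flow = 15.
In the residual graph, reachable from In: {In, A, B, C, D, E, F, G}.
Min-cut edges: F→Eg (3), G→Eg (12); capacity 3 + 12 = 15.
Cut capacity 20 exceeds the max flow 15, so it is not minimum.

No — its capacity is 20, but the minimum cut has capacity 15.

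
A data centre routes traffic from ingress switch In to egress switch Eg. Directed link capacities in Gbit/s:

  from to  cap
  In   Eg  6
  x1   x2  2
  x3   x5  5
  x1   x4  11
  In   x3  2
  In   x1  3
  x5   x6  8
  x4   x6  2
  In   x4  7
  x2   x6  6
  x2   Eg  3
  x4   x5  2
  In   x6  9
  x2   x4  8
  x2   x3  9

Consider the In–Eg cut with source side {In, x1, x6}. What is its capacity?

28

Edges leaving {In, x1, x6}: In→x3 (2), In→x4 (7), In→Eg (6), x1→x2 (2), x1→x4 (11).
Cut capacity = 2 + 7 + 6 + 2 + 11 = 28.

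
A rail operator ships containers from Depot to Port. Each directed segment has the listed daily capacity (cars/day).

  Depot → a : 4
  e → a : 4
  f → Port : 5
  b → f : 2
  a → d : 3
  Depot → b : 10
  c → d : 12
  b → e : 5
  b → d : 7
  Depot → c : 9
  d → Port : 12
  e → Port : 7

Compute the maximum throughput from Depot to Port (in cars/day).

Augment Depot→a→d→Port: bottleneck 3, flow now 3.
Augment Depot→b→d→Port: bottleneck 7, flow now 10.
Augment Depot→b→e→Port: bottleneck 3, flow now 13.
Augment Depot→c→d→Port: bottleneck 2, flow now 15.
Augment Depot→c→d→b→e→Port: bottleneck 2, flow now 17. (uses reverse residual edge)
Augment Depot→c→d→b→f→Port: bottleneck 2, flow now 19. (uses reverse residual edge)
No augmenting path remains; maximum flow = 19.
In the residual graph, reachable from Depot: {Depot, a, b, c, d}.
Min-cut edges: b→e (5), b→f (2), d→Port (12); capacity 5 + 2 + 12 = 19.
This cut is saturated, so no flow can exceed 19.

19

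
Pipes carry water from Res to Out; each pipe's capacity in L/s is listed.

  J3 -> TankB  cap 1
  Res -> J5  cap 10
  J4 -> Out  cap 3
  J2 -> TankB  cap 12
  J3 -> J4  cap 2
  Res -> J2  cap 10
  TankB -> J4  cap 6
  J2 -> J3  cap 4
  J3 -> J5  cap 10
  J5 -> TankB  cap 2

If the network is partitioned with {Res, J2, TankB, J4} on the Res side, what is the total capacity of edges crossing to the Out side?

Edges leaving {Res, J2, TankB, J4}: Res→J5 (10), J2→J3 (4), J4→Out (3).
Cut capacity = 10 + 4 + 3 = 17.

17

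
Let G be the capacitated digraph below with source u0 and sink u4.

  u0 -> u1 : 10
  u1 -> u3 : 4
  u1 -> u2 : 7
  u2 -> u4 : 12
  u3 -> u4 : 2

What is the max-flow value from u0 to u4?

Augment u0→u1→u2→u4: bottleneck 7, flow now 7.
Augment u0→u1→u3→u4: bottleneck 2, flow now 9.
No augmenting path remains; maximum flow = 9.
In the residual graph, reachable from u0: {u0, u1, u3}.
Min-cut edges: u1→u2 (7), u3→u4 (2); capacity 7 + 2 = 9.
This cut is saturated, so no flow can exceed 9.

9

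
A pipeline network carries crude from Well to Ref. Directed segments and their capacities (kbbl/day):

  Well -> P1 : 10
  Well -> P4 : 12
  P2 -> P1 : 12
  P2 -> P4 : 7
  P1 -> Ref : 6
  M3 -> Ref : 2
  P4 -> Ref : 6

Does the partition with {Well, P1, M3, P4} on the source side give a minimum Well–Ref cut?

No — its capacity is 14, but the minimum cut has capacity 12.

Given cut capacity: 6 + 2 + 6 = 14.
Augment Well→P1→Ref: bottleneck 6, flow now 6.
Augment Well→P4→Ref: bottleneck 6, flow now 12.
No augmenting path remains; maximum flow = 12.
In the residual graph, reachable from Well: {Well, P1, P4}.
Min-cut edges: P1→Ref (6), P4→Ref (6); capacity 6 + 6 = 12.
Cut capacity 14 exceeds the max flow 12, so it is not minimum.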